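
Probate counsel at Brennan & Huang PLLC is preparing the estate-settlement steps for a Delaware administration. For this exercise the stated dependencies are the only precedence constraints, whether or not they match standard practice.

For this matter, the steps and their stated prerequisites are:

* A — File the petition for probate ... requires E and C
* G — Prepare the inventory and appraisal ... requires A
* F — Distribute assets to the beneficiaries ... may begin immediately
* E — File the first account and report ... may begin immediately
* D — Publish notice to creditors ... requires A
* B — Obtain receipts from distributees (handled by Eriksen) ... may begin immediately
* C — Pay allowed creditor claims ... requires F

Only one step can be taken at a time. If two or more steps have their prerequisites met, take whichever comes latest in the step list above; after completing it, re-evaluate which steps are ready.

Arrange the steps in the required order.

B, E, F, C, A, D, G

Nothing is required for B, E and F. B is listed later → B first.
Ready: E and F. E is listed later → E.
That leaves F as the only ready step → F.
C is the only step now ready → C.
Next only A has its prerequisites met → A.
Now D and G have their prerequisites met. D is listed later, so D next.
Next only G has its prerequisites met → G.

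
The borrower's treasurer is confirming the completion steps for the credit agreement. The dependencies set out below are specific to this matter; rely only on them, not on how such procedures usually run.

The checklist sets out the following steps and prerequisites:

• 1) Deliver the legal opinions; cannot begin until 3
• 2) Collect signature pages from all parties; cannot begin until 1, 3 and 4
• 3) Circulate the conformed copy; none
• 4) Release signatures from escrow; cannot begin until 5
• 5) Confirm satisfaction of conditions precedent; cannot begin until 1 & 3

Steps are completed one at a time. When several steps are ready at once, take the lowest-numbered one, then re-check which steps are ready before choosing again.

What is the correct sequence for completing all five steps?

3 is the only step with nothing outstanding, so it goes first.
1 needed 3, now all done → 1.
Next only 5 has its prerequisites met → 5.
4 needed 5, now all done → 4.
2 needed 1, 3 and 4, now all done → 2.

3, 1, 5, 4, 2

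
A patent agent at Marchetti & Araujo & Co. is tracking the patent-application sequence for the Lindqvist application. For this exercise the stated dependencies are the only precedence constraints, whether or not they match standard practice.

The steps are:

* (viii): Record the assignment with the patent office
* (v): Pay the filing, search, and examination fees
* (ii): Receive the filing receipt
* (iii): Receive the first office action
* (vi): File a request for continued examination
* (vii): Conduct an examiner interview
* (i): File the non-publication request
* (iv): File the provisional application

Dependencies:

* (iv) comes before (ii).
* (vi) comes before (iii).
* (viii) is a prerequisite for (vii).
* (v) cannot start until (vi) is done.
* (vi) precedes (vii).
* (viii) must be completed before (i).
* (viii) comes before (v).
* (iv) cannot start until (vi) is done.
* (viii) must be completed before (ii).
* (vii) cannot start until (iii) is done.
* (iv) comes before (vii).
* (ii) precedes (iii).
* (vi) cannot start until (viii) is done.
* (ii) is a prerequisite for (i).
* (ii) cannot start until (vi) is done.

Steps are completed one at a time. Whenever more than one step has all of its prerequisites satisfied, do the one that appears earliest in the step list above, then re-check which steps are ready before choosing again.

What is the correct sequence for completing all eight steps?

Only (viii) has no prerequisites, so it is first.
That leaves (vi) as the only ready step → (vi).
Now (v) and (iv) have their prerequisites met. (v) is listed earlier, so (v) next.
(iv) is the only step now ready → (iv).
(ii) is the only step now ready → (ii).
Now (iii) and (i) have their prerequisites met. (iii) is listed earlier, so (iii) next.
(vii) now also ready, so the ready set is {(vii), (i)}; (vii) is listed earlier → (vii).
(i) needed (viii) and (ii), now all done → (i).

(viii) → (vi) → (v) → (iv) → (ii) → (iii) → (vii) → (i)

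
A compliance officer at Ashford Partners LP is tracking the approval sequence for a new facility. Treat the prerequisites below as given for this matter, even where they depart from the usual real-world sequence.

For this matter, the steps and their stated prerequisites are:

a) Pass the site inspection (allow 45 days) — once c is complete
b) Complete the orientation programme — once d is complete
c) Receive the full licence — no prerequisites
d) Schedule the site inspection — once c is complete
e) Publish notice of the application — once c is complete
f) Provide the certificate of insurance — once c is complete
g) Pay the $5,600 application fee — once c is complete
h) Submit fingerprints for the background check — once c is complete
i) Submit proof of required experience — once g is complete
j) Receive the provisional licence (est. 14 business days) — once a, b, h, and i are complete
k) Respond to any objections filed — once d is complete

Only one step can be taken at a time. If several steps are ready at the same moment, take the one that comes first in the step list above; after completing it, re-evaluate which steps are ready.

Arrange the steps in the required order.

c → a → d → b → e → f → g → h → i → j → k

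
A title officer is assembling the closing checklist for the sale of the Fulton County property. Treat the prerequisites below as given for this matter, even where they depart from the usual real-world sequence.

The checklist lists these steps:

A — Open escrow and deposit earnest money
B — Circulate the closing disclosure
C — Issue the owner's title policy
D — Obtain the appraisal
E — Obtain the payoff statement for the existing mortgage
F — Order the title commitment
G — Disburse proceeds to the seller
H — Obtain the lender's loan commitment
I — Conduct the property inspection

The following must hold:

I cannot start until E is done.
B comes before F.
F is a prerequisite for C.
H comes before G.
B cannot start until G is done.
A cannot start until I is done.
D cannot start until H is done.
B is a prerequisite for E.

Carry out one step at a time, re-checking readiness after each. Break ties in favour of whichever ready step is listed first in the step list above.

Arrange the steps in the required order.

H is the only step with nothing outstanding, so it goes first.
D and G are both available; D is listed earlier → D.
Next only G has its prerequisites met → G.
B is the only step now ready → B.
Now E and F have their prerequisites met. E is listed earlier, so E next.
Now F and I have their prerequisites met. F is listed earlier, so F next.
Now C and I have their prerequisites met. C is listed earlier, so C next.
I is the only step now ready → I.
A needed I, now all done → A.

H, D, G, B, E, F, C, I, A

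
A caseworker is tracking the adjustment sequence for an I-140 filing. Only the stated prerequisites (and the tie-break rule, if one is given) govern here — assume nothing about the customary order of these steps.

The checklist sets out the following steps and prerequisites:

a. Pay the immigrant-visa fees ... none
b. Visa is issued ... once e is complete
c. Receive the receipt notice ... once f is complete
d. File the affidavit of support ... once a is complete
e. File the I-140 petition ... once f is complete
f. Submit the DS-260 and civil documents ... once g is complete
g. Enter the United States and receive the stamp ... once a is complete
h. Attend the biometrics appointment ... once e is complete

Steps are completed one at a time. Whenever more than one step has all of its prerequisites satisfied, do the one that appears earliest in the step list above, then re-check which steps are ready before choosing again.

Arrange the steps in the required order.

a has no prerequisites → a first.
Ready: d and g. d is listed earlier → d.
Next only g has its prerequisites met → g.
Next only f has its prerequisites met → f.
Ready: c and e. c is listed earlier → c.
Next only e has its prerequisites met → e.
b and h are both available; b is listed earlier → b.
Next only h has its prerequisites met → h.

a → d → g → f → c → e → b → h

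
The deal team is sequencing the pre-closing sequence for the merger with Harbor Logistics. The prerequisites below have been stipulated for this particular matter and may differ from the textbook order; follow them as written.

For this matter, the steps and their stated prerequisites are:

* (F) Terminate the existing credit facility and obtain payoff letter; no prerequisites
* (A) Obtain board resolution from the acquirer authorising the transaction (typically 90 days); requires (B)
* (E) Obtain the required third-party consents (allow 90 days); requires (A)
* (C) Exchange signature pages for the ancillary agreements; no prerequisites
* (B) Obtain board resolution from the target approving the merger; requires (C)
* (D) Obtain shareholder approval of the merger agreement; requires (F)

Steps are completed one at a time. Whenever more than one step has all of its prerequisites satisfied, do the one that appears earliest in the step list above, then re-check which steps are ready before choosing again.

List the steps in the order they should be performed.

(F) (C) (B) (A) (E) (D)

(F) and (C) have no prerequisites; (F) is listed earlier, so (F) is first.
(D) now also ready, so the ready set is {(C), (D)}; (C) is listed earlier → (C).
(B) now also ready, so the ready set is {(B), (D)}; (B) is listed earlier → (B).
Ready: (A) and (D). (A) is listed earlier → (A).
Now (E) and (D) have their prerequisites met. (E) is listed earlier, so (E) next.
That leaves (D) as the only ready step → (D).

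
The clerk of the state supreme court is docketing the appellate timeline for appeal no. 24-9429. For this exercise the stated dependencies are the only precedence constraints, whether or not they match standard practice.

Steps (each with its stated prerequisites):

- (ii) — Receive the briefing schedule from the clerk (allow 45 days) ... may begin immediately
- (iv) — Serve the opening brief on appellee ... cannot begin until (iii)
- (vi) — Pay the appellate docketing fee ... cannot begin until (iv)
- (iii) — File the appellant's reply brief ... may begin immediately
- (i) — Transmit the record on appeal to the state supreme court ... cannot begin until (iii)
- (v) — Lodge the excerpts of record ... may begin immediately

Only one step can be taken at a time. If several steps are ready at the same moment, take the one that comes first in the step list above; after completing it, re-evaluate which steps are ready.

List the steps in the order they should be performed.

(ii), (iii), (iv), (vi), (i), (v)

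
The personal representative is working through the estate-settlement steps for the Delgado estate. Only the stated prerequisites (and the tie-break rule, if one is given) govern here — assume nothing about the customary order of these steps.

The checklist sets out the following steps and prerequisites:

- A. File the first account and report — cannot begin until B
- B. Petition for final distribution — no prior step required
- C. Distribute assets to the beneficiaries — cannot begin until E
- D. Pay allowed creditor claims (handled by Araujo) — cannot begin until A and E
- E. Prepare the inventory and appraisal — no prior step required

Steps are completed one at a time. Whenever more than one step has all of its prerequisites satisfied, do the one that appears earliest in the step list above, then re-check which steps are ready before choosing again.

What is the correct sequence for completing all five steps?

Nothing is required for B and E. B is listed earlier → B first.
A now also ready, so the ready set is {A, E}; A is listed earlier → A.
Next only E has its prerequisites met → E.
Ready: C and D. C is listed earlier → C.
That leaves D as the only ready step → D.

B, A, E, C, D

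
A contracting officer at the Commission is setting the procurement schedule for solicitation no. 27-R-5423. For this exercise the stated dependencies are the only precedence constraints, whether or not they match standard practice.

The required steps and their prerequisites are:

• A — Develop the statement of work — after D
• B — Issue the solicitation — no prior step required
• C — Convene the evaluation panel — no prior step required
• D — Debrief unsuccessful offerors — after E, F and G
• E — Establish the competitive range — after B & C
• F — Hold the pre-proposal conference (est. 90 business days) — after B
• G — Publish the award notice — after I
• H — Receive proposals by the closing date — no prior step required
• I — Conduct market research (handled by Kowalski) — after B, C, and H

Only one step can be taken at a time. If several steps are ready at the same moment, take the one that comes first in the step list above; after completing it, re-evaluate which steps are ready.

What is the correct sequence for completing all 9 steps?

Nothing is required for B, C and H. B is listed earlier → B first.
F now also ready, so the ready set is {C, F, H}; C is listed earlier → C.
E now also ready, so the ready set is {E, F, H}; E is listed earlier → E.
Now F and H have their prerequisites met. F is listed earlier, so F next.
H is the only step now ready → H.
Next only I has its prerequisites met → I.
G is the only step now ready → G.
That leaves D as the only ready step → D.
A needed D, now all done → A.

B, C, E, F, H, I, G, D, A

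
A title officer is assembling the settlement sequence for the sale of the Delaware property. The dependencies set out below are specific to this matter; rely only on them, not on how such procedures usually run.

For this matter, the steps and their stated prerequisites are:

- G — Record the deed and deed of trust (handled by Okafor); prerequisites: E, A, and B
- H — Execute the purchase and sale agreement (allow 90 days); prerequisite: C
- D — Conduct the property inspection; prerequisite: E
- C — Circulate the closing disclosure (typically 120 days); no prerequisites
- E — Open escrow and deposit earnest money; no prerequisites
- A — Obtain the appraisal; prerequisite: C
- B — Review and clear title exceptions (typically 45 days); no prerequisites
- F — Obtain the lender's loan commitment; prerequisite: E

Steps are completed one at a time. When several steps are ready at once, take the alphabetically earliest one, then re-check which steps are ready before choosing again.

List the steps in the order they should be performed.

Nothing is required for B, C and E. B has the earlier label → B first.
C and E are both available; C has the earlier label → C.
A, E and H are all available; A has the earlier label → A.
Ready: E and H. E has the earlier label → E.
D, F, G and H are all available; D has the earlier label → D.
F, G and H are all available; F has the earlier label → F.
Now G and H have their prerequisites met. G has the earlier label, so G next.
That leaves H as the only ready step → H.

B C A E D F G H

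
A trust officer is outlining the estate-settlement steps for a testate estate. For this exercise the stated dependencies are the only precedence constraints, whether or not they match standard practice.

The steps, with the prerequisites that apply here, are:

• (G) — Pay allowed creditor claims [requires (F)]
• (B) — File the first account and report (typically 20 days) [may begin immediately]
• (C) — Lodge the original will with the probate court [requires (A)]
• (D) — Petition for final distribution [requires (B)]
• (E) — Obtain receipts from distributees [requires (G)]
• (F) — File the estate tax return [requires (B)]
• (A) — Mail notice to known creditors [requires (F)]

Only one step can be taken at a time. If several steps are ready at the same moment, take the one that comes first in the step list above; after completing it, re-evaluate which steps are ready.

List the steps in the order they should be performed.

(B), (D), (F), (G), (E), (A), (C)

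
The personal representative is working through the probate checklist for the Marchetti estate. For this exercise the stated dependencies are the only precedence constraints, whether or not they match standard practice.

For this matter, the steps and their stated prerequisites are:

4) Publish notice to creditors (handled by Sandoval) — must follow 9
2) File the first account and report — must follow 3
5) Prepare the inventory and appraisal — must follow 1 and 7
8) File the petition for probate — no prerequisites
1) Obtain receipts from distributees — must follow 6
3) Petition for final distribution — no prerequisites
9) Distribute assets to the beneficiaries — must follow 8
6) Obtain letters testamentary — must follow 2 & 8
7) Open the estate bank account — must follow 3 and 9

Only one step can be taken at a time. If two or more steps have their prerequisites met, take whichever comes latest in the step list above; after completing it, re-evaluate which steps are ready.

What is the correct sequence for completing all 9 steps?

Nothing is required for 3 and 8. 3 is listed later → 3 first.
2 now also ready, so the ready set is {8, 2}; 8 is listed later → 8.
9 now also ready, so the ready set is {9, 2}; 9 is listed later → 9.
7 and 4 now also ready, so the ready set is {7, 2, 4}; 7 is listed later → 7.
Now 2 and 4 have their prerequisites met. 2 is listed later, so 2 next.
6 now also ready, so the ready set is {6, 4}; 6 is listed later → 6.
Ready: 1 and 4. 1 is listed later → 1.
5 now also ready, so the ready set is {5, 4}; 5 is listed later → 5.
Next only 4 has its prerequisites met → 4.

3 8 9 7 2 6 1 5 4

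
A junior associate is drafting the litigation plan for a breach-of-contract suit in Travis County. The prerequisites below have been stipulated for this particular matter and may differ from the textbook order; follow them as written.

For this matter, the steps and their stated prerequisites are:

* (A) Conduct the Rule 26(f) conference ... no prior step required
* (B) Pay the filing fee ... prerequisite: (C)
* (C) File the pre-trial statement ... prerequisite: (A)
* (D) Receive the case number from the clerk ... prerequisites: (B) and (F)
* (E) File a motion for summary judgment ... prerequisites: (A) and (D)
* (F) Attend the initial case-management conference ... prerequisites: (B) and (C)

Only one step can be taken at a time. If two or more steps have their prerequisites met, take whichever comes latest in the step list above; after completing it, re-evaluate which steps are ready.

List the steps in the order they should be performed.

(A) (C) (B) (F) (D) (E)

(A) has no prerequisites → (A) first.
(C) is the only step now ready → (C).
Next only (B) has its prerequisites met → (B).
That leaves (F) as the only ready step → (F).
Next only (D) has its prerequisites met → (D).
Next only (E) has its prerequisites met → (E).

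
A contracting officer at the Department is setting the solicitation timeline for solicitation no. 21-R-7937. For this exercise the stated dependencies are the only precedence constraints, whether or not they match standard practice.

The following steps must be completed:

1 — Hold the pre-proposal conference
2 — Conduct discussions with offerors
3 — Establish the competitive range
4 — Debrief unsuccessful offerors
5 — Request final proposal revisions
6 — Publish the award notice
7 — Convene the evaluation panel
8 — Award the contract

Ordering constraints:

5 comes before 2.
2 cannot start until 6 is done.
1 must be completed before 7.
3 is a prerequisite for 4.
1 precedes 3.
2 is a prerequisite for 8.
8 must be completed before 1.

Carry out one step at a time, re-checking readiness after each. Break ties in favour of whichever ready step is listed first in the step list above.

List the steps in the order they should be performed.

Nothing is required for 5 and 6. 5 is listed earlier → 5 first.
Next only 6 has its prerequisites met → 6.
2 is the only step now ready → 2.
8 needed 2, now all done → 8.
Next only 1 has its prerequisites met → 1.
3 and 7 are both available; 3 is listed earlier → 3.
4 now also ready, so the ready set is {4, 7}; 4 is listed earlier → 4.
7 needed 1, now all done → 7.

5, 6, 2, 8, 1, 3, 4, 7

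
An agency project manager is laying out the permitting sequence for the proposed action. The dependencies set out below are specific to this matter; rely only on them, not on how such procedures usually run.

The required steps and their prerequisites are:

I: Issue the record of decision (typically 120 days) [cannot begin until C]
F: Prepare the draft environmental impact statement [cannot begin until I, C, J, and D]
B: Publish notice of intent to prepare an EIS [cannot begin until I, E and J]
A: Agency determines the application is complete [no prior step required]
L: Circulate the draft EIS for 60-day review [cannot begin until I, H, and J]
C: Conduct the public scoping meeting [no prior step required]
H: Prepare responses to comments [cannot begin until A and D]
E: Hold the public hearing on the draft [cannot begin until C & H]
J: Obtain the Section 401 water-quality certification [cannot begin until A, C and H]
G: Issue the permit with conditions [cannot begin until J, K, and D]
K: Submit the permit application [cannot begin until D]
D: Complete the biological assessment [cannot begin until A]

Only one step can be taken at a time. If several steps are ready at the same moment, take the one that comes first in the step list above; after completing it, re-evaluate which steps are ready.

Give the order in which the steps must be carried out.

A, C, I, D, H, E, J, F, B, L, K, G

Nothing is required for A and C. A is listed earlier → A first.
C and D are both available; C is listed earlier → C.
Ready: I and D. I is listed earlier → I.
D needed A, now all done → D.
Now H and K have their prerequisites met. H is listed earlier, so H next.
E and J now also ready, so the ready set is {E, J, K}; E is listed earlier → E.
Now J and K have their prerequisites met. J is listed earlier, so J next.
F, B, L and K are all available; F is listed earlier → F.
Now B, L and K have their prerequisites met. B is listed earlier, so B next.
Ready: L and K. L is listed earlier → L.
K needed D, now all done → K.
G needed J, K and D, now all done → G.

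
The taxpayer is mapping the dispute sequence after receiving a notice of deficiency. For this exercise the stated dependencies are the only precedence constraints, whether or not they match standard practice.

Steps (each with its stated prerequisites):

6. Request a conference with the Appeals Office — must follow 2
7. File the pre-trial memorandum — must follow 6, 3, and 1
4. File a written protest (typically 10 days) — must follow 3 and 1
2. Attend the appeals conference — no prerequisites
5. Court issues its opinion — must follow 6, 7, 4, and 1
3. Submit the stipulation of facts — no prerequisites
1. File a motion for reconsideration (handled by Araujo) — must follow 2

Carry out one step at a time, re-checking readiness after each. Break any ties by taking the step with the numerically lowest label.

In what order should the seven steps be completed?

2 and 3 have no prerequisites; 2 has the earlier label, so 2 is first.
Ready: 1, 3 and 6. 1 has the earlier label → 1.
3 and 6 are both available; 3 has the earlier label → 3.
4 now also ready, so the ready set is {4, 6}; 4 has the earlier label → 4.
6 is the only step now ready → 6.
That leaves 7 as the only ready step → 7.
Next only 5 has its prerequisites met → 5.

2, 1, 3, 4, 6, 7, 5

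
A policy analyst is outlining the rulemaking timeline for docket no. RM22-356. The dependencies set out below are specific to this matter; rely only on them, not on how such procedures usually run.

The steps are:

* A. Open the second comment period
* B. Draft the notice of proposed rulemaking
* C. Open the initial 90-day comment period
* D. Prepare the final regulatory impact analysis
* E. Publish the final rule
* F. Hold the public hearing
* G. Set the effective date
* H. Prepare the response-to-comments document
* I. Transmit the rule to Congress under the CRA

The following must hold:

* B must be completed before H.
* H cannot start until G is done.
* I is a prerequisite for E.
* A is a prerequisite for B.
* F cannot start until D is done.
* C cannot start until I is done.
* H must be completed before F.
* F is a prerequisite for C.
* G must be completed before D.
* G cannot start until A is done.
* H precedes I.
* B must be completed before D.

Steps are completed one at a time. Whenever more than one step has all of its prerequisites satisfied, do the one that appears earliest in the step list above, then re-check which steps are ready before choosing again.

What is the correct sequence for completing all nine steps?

A B G D H F I C E

A has no prerequisites → A first.
Ready: B and G. B is listed earlier → B.
G is the only step now ready → G.
D and H are both available; D is listed earlier → D.
Next only H has its prerequisites met → H.
Ready: F and I. F is listed earlier → F.
I is the only step now ready → I.
Ready: C and E. C is listed earlier → C.
E is the only step now ready → E.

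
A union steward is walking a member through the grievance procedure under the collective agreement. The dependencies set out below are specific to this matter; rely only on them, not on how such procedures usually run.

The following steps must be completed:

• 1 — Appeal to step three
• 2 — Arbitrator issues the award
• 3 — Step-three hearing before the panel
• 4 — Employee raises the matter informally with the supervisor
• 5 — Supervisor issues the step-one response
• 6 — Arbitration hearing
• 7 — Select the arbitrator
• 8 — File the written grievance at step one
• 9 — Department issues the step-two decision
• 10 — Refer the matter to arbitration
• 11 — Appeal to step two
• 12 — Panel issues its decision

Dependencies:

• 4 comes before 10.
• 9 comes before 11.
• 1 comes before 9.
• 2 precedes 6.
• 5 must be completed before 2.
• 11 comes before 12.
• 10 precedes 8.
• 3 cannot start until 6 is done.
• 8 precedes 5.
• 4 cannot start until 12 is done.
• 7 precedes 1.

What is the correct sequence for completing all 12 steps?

7 → 1 → 9 → 11 → 12 → 4 → 10 → 8 → 5 → 2 → 6 → 3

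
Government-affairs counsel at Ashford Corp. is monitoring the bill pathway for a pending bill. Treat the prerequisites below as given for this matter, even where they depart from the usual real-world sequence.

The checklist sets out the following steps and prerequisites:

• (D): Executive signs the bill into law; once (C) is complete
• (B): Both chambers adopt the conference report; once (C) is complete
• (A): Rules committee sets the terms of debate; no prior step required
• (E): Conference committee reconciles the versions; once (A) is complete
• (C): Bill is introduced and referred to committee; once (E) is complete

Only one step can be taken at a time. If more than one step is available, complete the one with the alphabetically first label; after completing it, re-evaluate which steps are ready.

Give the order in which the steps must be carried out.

(A), (E), (C), (B), (D)

(A) is the only step with nothing outstanding, so it goes first.
(E) needed (A), now all done → (E).
That leaves (C) as the only ready step → (C).
(B) and (D) are both available; (B) has the earlier label → (B).
That leaves (D) as the only ready step → (D).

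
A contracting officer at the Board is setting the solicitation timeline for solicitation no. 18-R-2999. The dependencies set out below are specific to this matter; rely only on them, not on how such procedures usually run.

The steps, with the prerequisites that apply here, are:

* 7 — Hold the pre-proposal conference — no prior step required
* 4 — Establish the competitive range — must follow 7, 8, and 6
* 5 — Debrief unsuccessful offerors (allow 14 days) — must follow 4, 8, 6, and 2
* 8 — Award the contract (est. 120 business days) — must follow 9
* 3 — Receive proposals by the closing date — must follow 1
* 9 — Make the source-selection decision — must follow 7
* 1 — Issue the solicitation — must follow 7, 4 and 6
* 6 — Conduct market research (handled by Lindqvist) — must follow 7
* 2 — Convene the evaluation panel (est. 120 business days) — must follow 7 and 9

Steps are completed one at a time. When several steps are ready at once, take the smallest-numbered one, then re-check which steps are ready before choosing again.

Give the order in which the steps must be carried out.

7, 6, 9, 2, 8, 4, 1, 3, 5

Only 7 has no prerequisites, so it is first.
Now 6 and 9 have their prerequisites met. 6 has the earlier label, so 6 next.
9 needed 7, now all done → 9.
2 and 8 are both available; 2 has the earlier label → 2.
8 needed 9, now all done → 8.
4 is the only step now ready → 4.
Now 1 and 5 have their prerequisites met. 1 has the earlier label, so 1 next.
3 now also ready, so the ready set is {3, 5}; 3 has the earlier label → 3.
5 needed 2, 4, 6 and 8, now all done → 5.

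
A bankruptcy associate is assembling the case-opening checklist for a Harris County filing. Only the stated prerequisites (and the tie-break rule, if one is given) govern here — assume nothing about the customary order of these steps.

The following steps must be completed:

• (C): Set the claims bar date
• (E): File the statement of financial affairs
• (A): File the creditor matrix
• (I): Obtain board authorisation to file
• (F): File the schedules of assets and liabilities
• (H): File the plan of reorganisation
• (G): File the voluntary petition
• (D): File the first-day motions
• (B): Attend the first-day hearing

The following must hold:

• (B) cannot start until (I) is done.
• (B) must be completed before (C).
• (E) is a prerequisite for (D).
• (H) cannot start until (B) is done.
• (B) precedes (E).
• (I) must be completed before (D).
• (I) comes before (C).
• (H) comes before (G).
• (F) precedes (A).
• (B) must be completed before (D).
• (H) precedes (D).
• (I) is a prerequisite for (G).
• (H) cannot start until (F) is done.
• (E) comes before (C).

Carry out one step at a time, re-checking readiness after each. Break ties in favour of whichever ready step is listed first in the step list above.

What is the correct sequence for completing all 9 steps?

Nothing is required for (I) and (F). (I) is listed earlier → (I) first.
(B) now also ready, so the ready set is {(F), (B)}; (F) is listed earlier → (F).
(A) now also ready, so the ready set is {(A), (B)}; (A) is listed earlier → (A).
(B) needed (I), now all done → (B).
Ready: (E) and (H). (E) is listed earlier → (E).
Now (C) and (H) have their prerequisites met. (C) is listed earlier, so (C) next.
(H) needed (F) and (B), now all done → (H).
(G) and (D) are both available; (G) is listed earlier → (G).
Next only (D) has its prerequisites met → (D).

(I) → (F) → (A) → (B) → (E) → (C) → (H) → (G) → (D)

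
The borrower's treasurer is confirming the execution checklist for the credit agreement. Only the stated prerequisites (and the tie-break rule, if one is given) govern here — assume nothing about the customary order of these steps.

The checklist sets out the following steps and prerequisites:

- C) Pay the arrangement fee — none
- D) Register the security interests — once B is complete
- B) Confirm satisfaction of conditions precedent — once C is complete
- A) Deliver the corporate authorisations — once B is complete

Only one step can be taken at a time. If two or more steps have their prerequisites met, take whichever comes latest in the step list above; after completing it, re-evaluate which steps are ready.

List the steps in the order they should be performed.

C has no prerequisites → C first.
B is the only step now ready → B.
Now A and D have their prerequisites met. A is listed later, so A next.
D needed B, now all done → D.

C B A D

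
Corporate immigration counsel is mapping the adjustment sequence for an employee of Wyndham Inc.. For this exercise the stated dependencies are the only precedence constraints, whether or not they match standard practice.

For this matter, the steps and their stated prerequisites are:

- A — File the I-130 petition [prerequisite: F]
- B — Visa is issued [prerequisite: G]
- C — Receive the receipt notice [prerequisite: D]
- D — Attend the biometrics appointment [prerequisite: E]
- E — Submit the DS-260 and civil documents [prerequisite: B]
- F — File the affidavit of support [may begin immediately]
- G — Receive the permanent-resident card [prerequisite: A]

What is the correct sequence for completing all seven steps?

F, A, G, B, E, D, C

Only F has no prerequisites, so it is first.
That leaves A as the only ready step → A.
Next only G has its prerequisites met → G.
B is the only step now ready → B.
E needed B, now all done → E.
D is the only step now ready → D.
That leaves C as the only ready step → C.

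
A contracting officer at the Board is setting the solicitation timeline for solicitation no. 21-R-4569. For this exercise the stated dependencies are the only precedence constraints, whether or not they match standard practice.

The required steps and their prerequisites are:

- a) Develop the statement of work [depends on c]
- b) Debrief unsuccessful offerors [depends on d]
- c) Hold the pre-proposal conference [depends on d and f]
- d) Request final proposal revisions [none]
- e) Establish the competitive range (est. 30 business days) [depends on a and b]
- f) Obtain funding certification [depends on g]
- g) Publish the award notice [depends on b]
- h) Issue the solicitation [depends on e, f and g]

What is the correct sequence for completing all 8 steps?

d is the only step with nothing outstanding, so it goes first.
That leaves b as the only ready step → b.
g needed b, now all done → g.
f needed g, now all done → f.
That leaves c as the only ready step → c.
That leaves a as the only ready step → a.
That leaves e as the only ready step → e.
h needed e, f and g, now all done → h.

d b g f c a e h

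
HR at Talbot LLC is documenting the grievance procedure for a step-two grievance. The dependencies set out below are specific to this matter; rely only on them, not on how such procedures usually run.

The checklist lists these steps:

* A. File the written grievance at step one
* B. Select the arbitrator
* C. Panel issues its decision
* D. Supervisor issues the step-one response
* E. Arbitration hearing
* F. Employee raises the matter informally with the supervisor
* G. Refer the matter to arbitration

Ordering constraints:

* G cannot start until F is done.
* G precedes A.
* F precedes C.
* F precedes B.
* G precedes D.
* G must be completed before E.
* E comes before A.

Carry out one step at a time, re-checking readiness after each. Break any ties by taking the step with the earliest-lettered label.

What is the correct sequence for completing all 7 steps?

F, B, C, G, D, E, A

Only F has no prerequisites, so it is first.
Ready: B, C and G. B has the earlier label → B.
C and G are both available; C has the earlier label → C.
G needed F, now all done → G.
Ready: D and E. D has the earlier label → D.
E needed G, now all done → E.
Next only A has its prerequisites met → A.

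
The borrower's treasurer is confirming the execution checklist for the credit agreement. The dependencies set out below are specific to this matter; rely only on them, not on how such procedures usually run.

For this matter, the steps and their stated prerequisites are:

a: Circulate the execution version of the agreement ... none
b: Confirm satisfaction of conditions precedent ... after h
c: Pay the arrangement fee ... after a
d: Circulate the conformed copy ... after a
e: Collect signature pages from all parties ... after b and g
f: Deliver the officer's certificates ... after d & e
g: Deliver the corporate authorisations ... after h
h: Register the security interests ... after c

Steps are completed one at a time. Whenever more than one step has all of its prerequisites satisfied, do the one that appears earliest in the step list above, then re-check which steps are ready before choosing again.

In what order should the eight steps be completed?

a, c, d, h, b, g, e, f

a is the only step with nothing outstanding, so it goes first.
Now c and d have their prerequisites met. c is listed earlier, so c next.
h now also ready, so the ready set is {d, h}; d is listed earlier → d.
h is the only step now ready → h.
Now b and g have their prerequisites met. b is listed earlier, so b next.
Next only g has its prerequisites met → g.
That leaves e as the only ready step → e.
f needed d and e, now all done → f.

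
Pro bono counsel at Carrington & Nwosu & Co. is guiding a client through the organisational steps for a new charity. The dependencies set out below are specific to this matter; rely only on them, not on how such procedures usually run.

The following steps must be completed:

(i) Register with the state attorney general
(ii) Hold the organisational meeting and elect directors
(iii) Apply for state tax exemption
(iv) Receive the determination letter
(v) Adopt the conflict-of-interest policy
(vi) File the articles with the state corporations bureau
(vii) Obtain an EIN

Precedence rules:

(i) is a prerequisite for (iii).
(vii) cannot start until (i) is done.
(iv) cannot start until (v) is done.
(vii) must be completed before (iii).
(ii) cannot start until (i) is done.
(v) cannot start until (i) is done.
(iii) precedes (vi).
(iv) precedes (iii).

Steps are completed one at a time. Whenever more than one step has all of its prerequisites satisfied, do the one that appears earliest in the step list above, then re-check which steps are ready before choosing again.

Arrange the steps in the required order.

(i), (ii), (v), (iv), (vii), (iii), (vi)

Only (i) has no prerequisites, so it is first.
Ready: (ii), (v) and (vii). (ii) is listed earlier → (ii).
Ready: (v) and (vii). (v) is listed earlier → (v).
(iv) now also ready, so the ready set is {(iv), (vii)}; (iv) is listed earlier → (iv).
Next only (vii) has its prerequisites met → (vii).
That leaves (iii) as the only ready step → (iii).
(vi) needed (iii), now all done → (vi).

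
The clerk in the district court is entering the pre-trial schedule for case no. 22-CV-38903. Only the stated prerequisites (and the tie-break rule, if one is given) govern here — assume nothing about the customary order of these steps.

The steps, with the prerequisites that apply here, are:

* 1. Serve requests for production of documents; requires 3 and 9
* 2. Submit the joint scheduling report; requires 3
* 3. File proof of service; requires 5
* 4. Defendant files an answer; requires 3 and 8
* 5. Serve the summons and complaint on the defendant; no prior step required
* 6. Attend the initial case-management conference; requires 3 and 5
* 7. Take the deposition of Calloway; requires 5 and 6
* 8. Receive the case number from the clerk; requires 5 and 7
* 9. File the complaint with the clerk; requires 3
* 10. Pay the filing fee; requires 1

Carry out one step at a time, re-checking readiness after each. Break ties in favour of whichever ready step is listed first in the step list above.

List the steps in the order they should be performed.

5 3 2 6 7 8 4 9 1 10

Only 5 has no prerequisites, so it is first.
That leaves 3 as the only ready step → 3.
2, 6 and 9 are all available; 2 is listed earlier → 2.
Now 6 and 9 have their prerequisites met. 6 is listed earlier, so 6 next.
7 now also ready, so the ready set is {7, 9}; 7 is listed earlier → 7.
8 and 9 are both available; 8 is listed earlier → 8.
4 now also ready, so the ready set is {4, 9}; 4 is listed earlier → 4.
Next only 9 has its prerequisites met → 9.
Next only 1 has its prerequisites met → 1.
10 needed 1, now all done → 10.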